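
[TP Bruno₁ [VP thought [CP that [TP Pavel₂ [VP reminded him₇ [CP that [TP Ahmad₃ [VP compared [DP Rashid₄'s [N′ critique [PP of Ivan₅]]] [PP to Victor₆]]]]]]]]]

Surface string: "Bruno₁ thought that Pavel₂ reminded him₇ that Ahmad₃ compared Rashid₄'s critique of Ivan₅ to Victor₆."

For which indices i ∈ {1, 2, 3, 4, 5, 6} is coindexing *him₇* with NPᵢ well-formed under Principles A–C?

{1}

*him* is a pronoun, so Principle B applies: it must be free in its binding domain.
Binding domain of *him₇*: the embedded TP, whose subject is Pavel₂.
*Bruno₁* c-commands the pronoun but from outside its binding domain, and is not c-commanded by it → coindexation permitted.
*Pavel₂* c-commands the pronoun within its binding domain → coindexation would violate Principle B.
*Ahmad₃*: the pronoun c-commands this R-expression → coindexation would violate Principle C on *Ahmad₃*.
*Rashid₄*: the pronoun c-commands this R-expression → coindexation would violate Principle C on *Rashid₄*.
*Ivan₅*: the pronoun c-commands this R-expression → coindexation would violate Principle C on *Ivan₅*.
*Victor₆*: the pronoun c-commands this R-expression → coindexation would violate Principle C on *Victor₆*.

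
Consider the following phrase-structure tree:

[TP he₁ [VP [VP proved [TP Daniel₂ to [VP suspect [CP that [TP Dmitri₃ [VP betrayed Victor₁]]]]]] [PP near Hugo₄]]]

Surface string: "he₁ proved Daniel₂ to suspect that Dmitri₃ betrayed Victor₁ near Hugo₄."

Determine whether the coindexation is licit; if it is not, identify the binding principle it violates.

Principle C

The two coindexed NPs are *he₁* and *Victor₁*.
*Victor₁* is an R-expression. Principle C requires it to be free everywhere.
*he₁* c-commands it and carries the same index.
The R-expression is bound → Principle C violation.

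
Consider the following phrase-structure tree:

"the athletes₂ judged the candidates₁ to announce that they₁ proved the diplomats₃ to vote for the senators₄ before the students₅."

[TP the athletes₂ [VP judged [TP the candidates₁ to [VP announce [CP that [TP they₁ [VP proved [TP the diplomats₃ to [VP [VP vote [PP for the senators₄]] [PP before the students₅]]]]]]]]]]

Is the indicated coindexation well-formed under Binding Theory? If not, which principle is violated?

grammatical

The two coindexed NPs are *the candidates₁* and *they₁*.
*they₁* is a pronoun; nothing c-commands it within its binding domain (the embedded TP.), so Principle B holds trivially.
*the candidates₁* is an R-expression; *they₁* does not c-command it, and no other NP shares its index, so Principle C is satisfied.
All principles are respected.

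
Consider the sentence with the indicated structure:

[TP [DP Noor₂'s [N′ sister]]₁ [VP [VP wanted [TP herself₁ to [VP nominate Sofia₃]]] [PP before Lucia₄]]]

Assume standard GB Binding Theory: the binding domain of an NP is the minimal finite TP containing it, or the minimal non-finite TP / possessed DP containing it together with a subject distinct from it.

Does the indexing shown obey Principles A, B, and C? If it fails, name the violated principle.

grammatical

The two coindexed NPs are *[Noor₂'s sister]₁* and *herself₁*.
*herself₁* is an anaphor; its binding domain is the matrix TP, whose subject is [Noor₂'s sister]₁. *[Noor₂'s sister]₁* c-commands it within that domain and shares its index, so Principle A is satisfied.
*[Noor₂'s sister]₁* is an R-expression; *herself₁* does not c-command it, and no other NP shares its index, so Principle C is satisfied.
All principles are respected.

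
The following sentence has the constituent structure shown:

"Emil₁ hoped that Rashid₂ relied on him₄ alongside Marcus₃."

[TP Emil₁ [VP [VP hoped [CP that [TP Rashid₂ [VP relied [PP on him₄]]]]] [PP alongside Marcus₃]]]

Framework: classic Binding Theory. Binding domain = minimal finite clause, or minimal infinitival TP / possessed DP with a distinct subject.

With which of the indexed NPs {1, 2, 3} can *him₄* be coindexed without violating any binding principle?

*him* is a pronoun, so Principle B applies: it must be free in its binding domain.
Binding domain of *him₄*: the embedded TP, whose subject is Rashid₂.
*Emil₁* c-commands the pronoun but from outside its binding domain, and is not c-commanded by it → coindexation permitted.
*Rashid₂* c-commands the pronoun within its binding domain → coindexation would violate Principle B.
*Marcus₃* and the pronoun do not c-command one another → neither Principle B nor Principle C is at stake; coindexation permitted.

{1, 3}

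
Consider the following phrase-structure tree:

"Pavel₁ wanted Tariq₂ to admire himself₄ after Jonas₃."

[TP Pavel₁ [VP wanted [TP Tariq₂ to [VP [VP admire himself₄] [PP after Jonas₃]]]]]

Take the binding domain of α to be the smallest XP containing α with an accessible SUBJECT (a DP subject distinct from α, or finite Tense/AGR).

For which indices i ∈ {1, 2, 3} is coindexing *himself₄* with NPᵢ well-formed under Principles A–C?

*himself* is an anaphor, so Principle A applies: it must be bound in its binding domain.
Binding domain of *himself₄*: the embedded TP, whose subject is Tariq₂.
*Pavel₁* c-commands the anaphor but is outside its binding domain → cannot satisfy Principle A.
*Tariq₂* c-commands the anaphor within its binding domain → licit binder.
*Jonas₃* does not c-command the anaphor → cannot bind it.

{2}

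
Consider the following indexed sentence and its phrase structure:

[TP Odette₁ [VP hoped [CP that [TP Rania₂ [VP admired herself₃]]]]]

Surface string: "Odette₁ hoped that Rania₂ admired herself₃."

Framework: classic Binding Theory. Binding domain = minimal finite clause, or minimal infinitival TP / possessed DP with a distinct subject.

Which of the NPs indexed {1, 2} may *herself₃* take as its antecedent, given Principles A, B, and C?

{2}

*herself* is an anaphor, so Principle A applies: it must be bound in its binding domain.
Binding domain of *herself₃*: the embedded TP, whose subject is Rania₂.
*Odette₁* c-commands the anaphor but is outside its binding domain → cannot satisfy Principle A.
*Rania₂* c-commands the anaphor within its binding domain → licit binder.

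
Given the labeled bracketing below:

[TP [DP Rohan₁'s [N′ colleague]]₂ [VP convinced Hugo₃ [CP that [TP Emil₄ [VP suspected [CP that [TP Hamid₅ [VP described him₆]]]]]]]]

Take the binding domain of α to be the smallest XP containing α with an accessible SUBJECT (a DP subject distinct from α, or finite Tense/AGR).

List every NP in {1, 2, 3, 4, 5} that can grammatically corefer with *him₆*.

*him* is a pronoun, so Principle B applies: it must be free in its binding domain.
Binding domain of *him₆*: the embedded TP, whose subject is Hamid₅.
*Rohan₁* and the pronoun do not c-command one another → neither Principle B nor Principle C is at stake; coindexation permitted.
*[Rohan₁'s colleague]₂* c-commands the pronoun but from outside its binding domain, and is not c-commanded by it → coindexation permitted.
*Hugo₃* c-commands the pronoun but from outside its binding domain, and is not c-commanded by it → coindexation permitted.
*Emil₄* c-commands the pronoun but from outside its binding domain, and is not c-commanded by it → coindexation permitted.
*Hamid₅* c-commands the pronoun within its binding domain → coindexation would violate Principle B.

{1, 2, 3, 4}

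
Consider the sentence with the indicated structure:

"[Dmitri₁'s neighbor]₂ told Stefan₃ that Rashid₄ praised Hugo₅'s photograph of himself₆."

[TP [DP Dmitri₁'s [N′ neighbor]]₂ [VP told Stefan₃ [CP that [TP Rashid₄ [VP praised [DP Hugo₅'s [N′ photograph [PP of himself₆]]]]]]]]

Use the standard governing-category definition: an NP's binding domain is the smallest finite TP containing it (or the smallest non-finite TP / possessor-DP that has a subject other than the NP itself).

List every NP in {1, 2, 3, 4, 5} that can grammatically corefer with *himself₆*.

*himself* is an anaphor, so Principle A applies: it must be bound in its binding domain.
Binding domain of *himself₆*: the possessed DP, whose subject is Hugo₅.
*Dmitri₁* does not c-command the anaphor → cannot bind it.
*[Dmitri₁'s neighbor]₂* c-commands the anaphor but is outside its binding domain → cannot satisfy Principle A.
*Stefan₃* c-commands the anaphor but is outside its binding domain → cannot satisfy Principle A.
*Rashid₄* c-commands the anaphor but is outside its binding domain → cannot satisfy Principle A.
*Hugo₅* c-commands the anaphor within its binding domain → licit binder.

{5}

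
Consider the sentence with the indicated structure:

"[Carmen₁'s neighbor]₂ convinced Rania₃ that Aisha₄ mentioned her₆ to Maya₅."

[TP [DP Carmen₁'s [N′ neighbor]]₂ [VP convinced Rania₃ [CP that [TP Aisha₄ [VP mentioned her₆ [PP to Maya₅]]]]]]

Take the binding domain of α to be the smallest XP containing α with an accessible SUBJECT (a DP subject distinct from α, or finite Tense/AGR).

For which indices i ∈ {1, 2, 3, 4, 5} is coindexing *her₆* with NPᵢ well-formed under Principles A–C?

*her* is a pronoun, so Principle B applies: it must be free in its binding domain.
Binding domain of *her₆*: the embedded TP, whose subject is Aisha₄.
*Carmen₁* and the pronoun do not c-command one another → neither Principle B nor Principle C is at stake; coindexation permitted.
*[Carmen₁'s neighbor]₂* c-commands the pronoun but from outside its binding domain, and is not c-commanded by it → coindexation permitted.
*Rania₃* c-commands the pronoun but from outside its binding domain, and is not c-commanded by it → coindexation permitted.
*Aisha₄* c-commands the pronoun within its binding domain → coindexation would violate Principle B.
*Maya₅*: the pronoun c-commands this R-expression → coindexation would violate Principle C on *Maya₅*.

{1, 2, 3}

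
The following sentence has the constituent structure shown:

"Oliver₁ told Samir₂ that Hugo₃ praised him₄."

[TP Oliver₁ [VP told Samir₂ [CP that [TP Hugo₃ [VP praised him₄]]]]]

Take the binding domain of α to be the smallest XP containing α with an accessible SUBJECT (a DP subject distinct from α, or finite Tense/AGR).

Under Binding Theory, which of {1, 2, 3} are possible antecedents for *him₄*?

*him* is a pronoun, so Principle B applies: it must be free in its binding domain.
Binding domain of *him₄*: the embedded TP, whose subject is Hugo₃.
*Oliver₁* c-commands the pronoun but from outside its binding domain, and is not c-commanded by it → coindexation permitted.
*Samir₂* c-commands the pronoun but from outside its binding domain, and is not c-commanded by it → coindexation permitted.
*Hugo₃* c-commands the pronoun within its binding domain → coindexation would violate Principle B.

{1, 2}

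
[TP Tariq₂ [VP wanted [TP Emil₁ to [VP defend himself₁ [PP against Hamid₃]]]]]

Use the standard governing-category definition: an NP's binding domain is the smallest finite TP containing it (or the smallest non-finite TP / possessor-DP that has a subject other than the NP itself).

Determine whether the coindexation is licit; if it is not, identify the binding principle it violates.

The two coindexed NPs are *Emil₁* and *himself₁*.
*himself₁* is an anaphor; its binding domain is the embedded TP, whose subject is Emil₁. *Emil₁* c-commands it within that domain and shares its index, so Principle A is satisfied.
*Emil₁* is an R-expression; *himself₁* does not c-command it, and no other NP shares its index, so Principle C is satisfied.
All principles are respected.

grammatical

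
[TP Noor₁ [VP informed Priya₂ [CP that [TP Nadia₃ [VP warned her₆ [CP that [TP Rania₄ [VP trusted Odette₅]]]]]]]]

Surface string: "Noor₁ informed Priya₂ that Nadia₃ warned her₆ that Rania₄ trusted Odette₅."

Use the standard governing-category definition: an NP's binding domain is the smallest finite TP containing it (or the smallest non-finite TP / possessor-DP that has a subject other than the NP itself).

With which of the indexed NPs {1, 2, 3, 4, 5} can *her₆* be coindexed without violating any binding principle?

{1, 2}

*her* is a pronoun, so Principle B applies: it must be free in its binding domain.
Binding domain of *her₆*: the embedded TP, whose subject is Nadia₃.
*Noor₁* c-commands the pronoun but from outside its binding domain, and is not c-commanded by it → coindexation permitted.
*Priya₂* c-commands the pronoun but from outside its binding domain, and is not c-commanded by it → coindexation permitted.
*Nadia₃* c-commands the pronoun within its binding domain → coindexation would violate Principle B.
*Rania₄*: the pronoun c-commands this R-expression → coindexation would violate Principle C on *Rania₄*.
*Odette₅*: the pronoun c-commands this R-expression → coindexation would violate Principle C on *Odette₅*.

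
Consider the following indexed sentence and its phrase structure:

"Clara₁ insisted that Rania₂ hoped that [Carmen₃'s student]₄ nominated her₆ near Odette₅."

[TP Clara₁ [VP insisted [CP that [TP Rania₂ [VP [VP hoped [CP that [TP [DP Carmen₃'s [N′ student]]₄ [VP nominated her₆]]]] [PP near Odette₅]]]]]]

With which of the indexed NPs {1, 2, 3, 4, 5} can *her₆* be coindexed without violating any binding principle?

*her* is a pronoun, so Principle B applies: it must be free in its binding domain.
Binding domain of *her₆*: the embedded TP, whose subject is [Carmen₃'s student]₄.
*Clara₁* c-commands the pronoun but from outside its binding domain, and is not c-commanded by it → coindexation permitted.
*Rania₂* c-commands the pronoun but from outside its binding domain, and is not c-commanded by it → coindexation permitted.
*Carmen₃* and the pronoun do not c-command one another → neither Principle B nor Principle C is at stake; coindexation permitted.
*[Carmen₃'s student]₄* c-commands the pronoun within its binding domain → coindexation would violate Principle B.
*Odette₅* and the pronoun do not c-command one another → neither Principle B nor Principle C is at stake; coindexation permitted.

{1, 2, 3, 5}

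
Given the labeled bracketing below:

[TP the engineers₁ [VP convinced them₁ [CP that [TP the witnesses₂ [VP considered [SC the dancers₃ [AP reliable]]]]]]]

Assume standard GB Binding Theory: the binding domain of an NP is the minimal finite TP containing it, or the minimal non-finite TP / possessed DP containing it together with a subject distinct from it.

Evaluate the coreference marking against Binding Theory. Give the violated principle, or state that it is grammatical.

Principle B

The two coindexed NPs are *the engineers₁* and *them₁*.
*them₁* is a pronoun. Its binding domain is the matrix TP, whose subject is the engineers₁.
*the engineers₁* c-commands it within that domain and carries the same index.
The pronoun is locally bound → Principle B violation.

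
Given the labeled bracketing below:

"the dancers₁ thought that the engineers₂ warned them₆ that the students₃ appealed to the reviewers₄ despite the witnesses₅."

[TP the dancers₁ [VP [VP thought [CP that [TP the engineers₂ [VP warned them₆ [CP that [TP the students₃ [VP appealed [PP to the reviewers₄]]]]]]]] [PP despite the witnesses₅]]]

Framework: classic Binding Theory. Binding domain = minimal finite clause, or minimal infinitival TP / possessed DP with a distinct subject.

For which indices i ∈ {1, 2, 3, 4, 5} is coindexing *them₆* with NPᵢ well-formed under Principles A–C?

*them* is a pronoun, so Principle B applies: it must be free in its binding domain.
Binding domain of *them₆*: the embedded TP, whose subject is the engineers₂.
*the dancers₁* c-commands the pronoun but from outside its binding domain, and is not c-commanded by it → coindexation permitted.
*the engineers₂* c-commands the pronoun within its binding domain → coindexation would violate Principle B.
*the students₃*: the pronoun c-commands this R-expression → coindexation would violate Principle C on *the students₃*.
*the reviewers₄*: the pronoun c-commands this R-expression → coindexation would violate Principle C on *the reviewers₄*.
*the witnesses₅* and the pronoun do not c-command one another → neither Principle B nor Principle C is at stake; coindexation permitted.

{1, 5}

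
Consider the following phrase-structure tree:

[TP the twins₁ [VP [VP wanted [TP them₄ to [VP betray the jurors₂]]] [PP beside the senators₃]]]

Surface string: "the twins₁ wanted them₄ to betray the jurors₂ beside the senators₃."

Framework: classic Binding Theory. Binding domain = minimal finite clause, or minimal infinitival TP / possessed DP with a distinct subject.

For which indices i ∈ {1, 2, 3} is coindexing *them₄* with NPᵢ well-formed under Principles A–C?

*them* is a pronoun, so Principle B applies: it must be free in its binding domain.
Binding domain of *them₄*: the matrix TP, whose subject is the twins₁.
*the twins₁* c-commands the pronoun within its binding domain → coindexation would violate Principle B.
*the jurors₂*: the pronoun c-commands this R-expression → coindexation would violate Principle C on *the jurors₂*.
*the senators₃* and the pronoun do not c-command one another → neither Principle B nor Principle C is at stake; coindexation permitted.

{3}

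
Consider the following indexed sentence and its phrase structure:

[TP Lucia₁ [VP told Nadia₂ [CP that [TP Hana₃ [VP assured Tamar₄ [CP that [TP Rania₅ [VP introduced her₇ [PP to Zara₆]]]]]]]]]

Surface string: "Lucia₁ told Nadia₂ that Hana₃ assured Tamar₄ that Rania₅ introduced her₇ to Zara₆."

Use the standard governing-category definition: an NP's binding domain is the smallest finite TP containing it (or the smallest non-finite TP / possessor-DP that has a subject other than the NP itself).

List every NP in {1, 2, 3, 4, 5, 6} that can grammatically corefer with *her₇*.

*her* is a pronoun, so Principle B applies: it must be free in its binding domain.
Binding domain of *her₇*: the embedded TP, whose subject is Rania₅.
*Lucia₁* c-commands the pronoun but from outside its binding domain, and is not c-commanded by it → coindexation permitted.
*Nadia₂* c-commands the pronoun but from outside its binding domain, and is not c-commanded by it → coindexation permitted.
*Hana₃* c-commands the pronoun but from outside its binding domain, and is not c-commanded by it → coindexation permitted.
*Tamar₄* c-commands the pronoun but from outside its binding domain, and is not c-commanded by it → coindexation permitted.
*Rania₅* c-commands the pronoun within its binding domain → coindexation would violate Principle B.
*Zara₆*: the pronoun c-commands this R-expression → coindexation would violate Principle C on *Zara₆*.

{1, 2, 3, 4}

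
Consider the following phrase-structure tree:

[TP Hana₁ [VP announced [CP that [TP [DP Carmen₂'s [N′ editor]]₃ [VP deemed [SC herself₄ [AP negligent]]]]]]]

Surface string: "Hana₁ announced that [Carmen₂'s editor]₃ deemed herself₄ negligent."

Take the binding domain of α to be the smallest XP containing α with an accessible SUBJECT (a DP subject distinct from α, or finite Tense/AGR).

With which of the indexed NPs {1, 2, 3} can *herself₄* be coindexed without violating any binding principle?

*herself* is an anaphor, so Principle A applies: it must be bound in its binding domain.
Binding domain of *herself₄*: the embedded TP, whose subject is [Carmen₂'s editor]₃.
*Hana₁* c-commands the anaphor but is outside its binding domain → cannot satisfy Principle A.
*Carmen₂* does not c-command the anaphor → cannot bind it.
*[Carmen₂'s editor]₃* c-commands the anaphor within its binding domain → licit binder.

{3}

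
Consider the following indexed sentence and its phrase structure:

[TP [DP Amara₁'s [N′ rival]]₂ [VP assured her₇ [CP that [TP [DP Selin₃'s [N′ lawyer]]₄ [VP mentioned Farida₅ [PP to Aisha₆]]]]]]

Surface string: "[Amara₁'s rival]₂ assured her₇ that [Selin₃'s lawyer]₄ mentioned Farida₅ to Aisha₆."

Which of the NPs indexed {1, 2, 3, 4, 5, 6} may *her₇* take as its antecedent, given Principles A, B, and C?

{1}

*her* is a pronoun, so Principle B applies: it must be free in its binding domain.
Binding domain of *her₇*: the matrix TP, whose subject is [Amara₁'s rival]₂.
*Amara₁* and the pronoun do not c-command one another → neither Principle B nor Principle C is at stake; coindexation permitted.
*[Amara₁'s rival]₂* c-commands the pronoun within its binding domain → coindexation would violate Principle B.
*Selin₃*: the pronoun c-commands this R-expression → coindexation would violate Principle C on *Selin₃*.
*[Selin₃'s lawyer]₄*: the pronoun c-commands this R-expression → coindexation would violate Principle C on *[Selin₃'s lawyer]₄*.
*Farida₅*: the pronoun c-commands this R-expression → coindexation would violate Principle C on *Farida₅*.
*Aisha₆*: the pronoun c-commands this R-expression → coindexation would violate Principle C on *Aisha₆*.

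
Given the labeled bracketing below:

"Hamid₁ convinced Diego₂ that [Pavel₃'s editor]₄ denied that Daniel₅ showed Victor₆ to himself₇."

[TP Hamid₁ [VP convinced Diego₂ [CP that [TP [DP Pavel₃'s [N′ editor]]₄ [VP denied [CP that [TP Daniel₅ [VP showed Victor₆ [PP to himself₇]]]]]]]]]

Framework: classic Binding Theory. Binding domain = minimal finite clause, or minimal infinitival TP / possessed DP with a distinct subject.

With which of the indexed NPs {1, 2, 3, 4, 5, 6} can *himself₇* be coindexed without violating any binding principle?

{5, 6}

*himself* is an anaphor, so Principle A applies: it must be bound in its binding domain.
Binding domain of *himself₇*: the embedded TP, whose subject is Daniel₅.
*Hamid₁* c-commands the anaphor but is outside its binding domain → cannot satisfy Principle A.
*Diego₂* c-commands the anaphor but is outside its binding domain → cannot satisfy Principle A.
*Pavel₃* does not c-command the anaphor → cannot bind it.
*[Pavel₃'s editor]₄* c-commands the anaphor but is outside its binding domain → cannot satisfy Principle A.
*Daniel₅* c-commands the anaphor within its binding domain → licit binder.
*Victor₆* c-commands the anaphor within its binding domain → licit binder.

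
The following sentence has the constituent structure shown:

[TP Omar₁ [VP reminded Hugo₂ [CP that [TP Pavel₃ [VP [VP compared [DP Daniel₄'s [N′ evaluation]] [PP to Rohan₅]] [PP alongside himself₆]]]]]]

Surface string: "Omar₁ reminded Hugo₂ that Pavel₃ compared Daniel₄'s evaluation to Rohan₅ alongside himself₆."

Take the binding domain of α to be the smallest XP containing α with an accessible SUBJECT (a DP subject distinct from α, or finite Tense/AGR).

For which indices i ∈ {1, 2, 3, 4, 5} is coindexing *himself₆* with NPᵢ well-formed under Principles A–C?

*himself* is an anaphor, so Principle A applies: it must be bound in its binding domain.
Binding domain of *himself₆*: the embedded TP, whose subject is Pavel₃.
*Omar₁* c-commands the anaphor but is outside its binding domain → cannot satisfy Principle A.
*Hugo₂* c-commands the anaphor but is outside its binding domain → cannot satisfy Principle A.
*Pavel₃* c-commands the anaphor within its binding domain → licit binder.
*Daniel₄* does not c-command the anaphor → cannot bind it.
*Rohan₅* does not c-command the anaphor → cannot bind it.

{3}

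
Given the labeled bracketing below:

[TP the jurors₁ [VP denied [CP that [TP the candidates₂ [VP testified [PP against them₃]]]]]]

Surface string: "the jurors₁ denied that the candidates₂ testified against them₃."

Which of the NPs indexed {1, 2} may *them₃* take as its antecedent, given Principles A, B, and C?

{1}

*them* is a pronoun, so Principle B applies: it must be free in its binding domain.
Binding domain of *them₃*: the embedded TP, whose subject is the candidates₂.
*the jurors₁* c-commands the pronoun but from outside its binding domain, and is not c-commanded by it → coindexation permitted.
*the candidates₂* c-commands the pronoun within its binding domain → coindexation would violate Principle B.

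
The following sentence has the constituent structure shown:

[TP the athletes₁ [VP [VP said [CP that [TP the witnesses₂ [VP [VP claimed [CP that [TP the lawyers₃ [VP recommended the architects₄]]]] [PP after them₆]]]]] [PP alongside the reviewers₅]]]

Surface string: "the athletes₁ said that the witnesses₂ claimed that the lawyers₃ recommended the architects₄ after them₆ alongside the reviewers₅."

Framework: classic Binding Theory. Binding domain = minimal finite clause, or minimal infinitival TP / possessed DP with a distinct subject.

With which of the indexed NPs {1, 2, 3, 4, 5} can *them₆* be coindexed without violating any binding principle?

*them* is a pronoun, so Principle B applies: it must be free in its binding domain.
Binding domain of *them₆*: the embedded TP, whose subject is the witnesses₂.
*the athletes₁* c-commands the pronoun but from outside its binding domain, and is not c-commanded by it → coindexation permitted.
*the witnesses₂* c-commands the pronoun within its binding domain → coindexation would violate Principle B.
*the lawyers₃* and the pronoun do not c-command one another → neither Principle B nor Principle C is at stake; coindexation permitted.
*the architects₄* and the pronoun do not c-command one another → neither Principle B nor Principle C is at stake; coindexation permitted.
*the reviewers₅* and the pronoun do not c-command one another → neither Principle B nor Principle C is at stake; coindexation permitted.

{1, 3, 4, 5}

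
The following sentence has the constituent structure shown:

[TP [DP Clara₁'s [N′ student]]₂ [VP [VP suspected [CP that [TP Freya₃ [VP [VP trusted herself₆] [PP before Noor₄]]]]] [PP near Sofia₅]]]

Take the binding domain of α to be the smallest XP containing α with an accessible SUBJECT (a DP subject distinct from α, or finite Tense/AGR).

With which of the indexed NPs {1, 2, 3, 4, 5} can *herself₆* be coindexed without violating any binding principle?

{3}

*herself* is an anaphor, so Principle A applies: it must be bound in its binding domain.
Binding domain of *herself₆*: the embedded TP, whose subject is Freya₃.
*Clara₁* does not c-command the anaphor → cannot bind it.
*[Clara₁'s student]₂* c-commands the anaphor but is outside its binding domain → cannot satisfy Principle A.
*Freya₃* c-commands the anaphor within its binding domain → licit binder.
*Noor₄* does not c-command the anaphor → cannot bind it.
*Sofia₅* does not c-command the anaphor → cannot bind it.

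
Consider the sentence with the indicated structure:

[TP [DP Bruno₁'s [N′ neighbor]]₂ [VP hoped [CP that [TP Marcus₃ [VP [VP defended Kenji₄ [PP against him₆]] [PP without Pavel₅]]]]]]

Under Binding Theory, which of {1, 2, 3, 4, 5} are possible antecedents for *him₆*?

*him* is a pronoun, so Principle B applies: it must be free in its binding domain.
Binding domain of *him₆*: the embedded TP, whose subject is Marcus₃.
*Bruno₁* and the pronoun do not c-command one another → neither Principle B nor Principle C is at stake; coindexation permitted.
*[Bruno₁'s neighbor]₂* c-commands the pronoun but from outside its binding domain, and is not c-commanded by it → coindexation permitted.
*Marcus₃* c-commands the pronoun within its binding domain → coindexation would violate Principle B.
*Kenji₄* c-commands the pronoun within its binding domain → coindexation would violate Principle B.
*Pavel₅* and the pronoun do not c-command one another → neither Principle B nor Principle C is at stake; coindexation permitted.

{1, 2, 5}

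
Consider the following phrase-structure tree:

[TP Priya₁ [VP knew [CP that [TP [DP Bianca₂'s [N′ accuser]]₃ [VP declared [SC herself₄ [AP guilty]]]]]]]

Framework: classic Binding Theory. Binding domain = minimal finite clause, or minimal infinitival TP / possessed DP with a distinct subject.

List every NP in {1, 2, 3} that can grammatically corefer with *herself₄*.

{3}

*herself* is an anaphor, so Principle A applies: it must be bound in its binding domain.
Binding domain of *herself₄*: the embedded TP, whose subject is [Bianca₂'s accuser]₃.
*Priya₁* c-commands the anaphor but is outside its binding domain → cannot satisfy Principle A.
*Bianca₂* does not c-command the anaphor → cannot bind it.
*[Bianca₂'s accuser]₃* c-commands the anaphor within its binding domain → licit binder.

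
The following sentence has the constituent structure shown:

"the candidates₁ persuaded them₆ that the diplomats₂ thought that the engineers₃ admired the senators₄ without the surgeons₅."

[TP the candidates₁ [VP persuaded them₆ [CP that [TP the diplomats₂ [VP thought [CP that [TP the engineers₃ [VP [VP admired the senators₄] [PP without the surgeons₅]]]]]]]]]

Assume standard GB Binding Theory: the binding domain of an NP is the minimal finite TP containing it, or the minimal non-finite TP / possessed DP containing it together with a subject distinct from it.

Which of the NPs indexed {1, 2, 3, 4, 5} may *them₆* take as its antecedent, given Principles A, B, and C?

none

*them* is a pronoun, so Principle B applies: it must be free in its binding domain.
Binding domain of *them₆*: the matrix TP, whose subject is the candidates₁.
*the candidates₁* c-commands the pronoun within its binding domain → coindexation would violate Principle B.
*the diplomats₂*: the pronoun c-commands this R-expression → coindexation would violate Principle C on *the diplomats₂*.
*the engineers₃*: the pronoun c-commands this R-expression → coindexation would violate Principle C on *the engineers₃*.
*the senators₄*: the pronoun c-commands this R-expression → coindexation would violate Principle C on *the senators₄*.
*the surgeons₅*: the pronoun c-commands this R-expression → coindexation would violate Principle C on *the surgeons₅*.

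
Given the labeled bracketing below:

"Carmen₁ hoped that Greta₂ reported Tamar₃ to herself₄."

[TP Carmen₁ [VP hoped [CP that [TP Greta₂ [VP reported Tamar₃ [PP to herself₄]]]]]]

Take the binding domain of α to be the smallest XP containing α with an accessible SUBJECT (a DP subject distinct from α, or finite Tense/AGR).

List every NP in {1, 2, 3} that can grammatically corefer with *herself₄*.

{2, 3}

*herself* is an anaphor, so Principle A applies: it must be bound in its binding domain.
Binding domain of *herself₄*: the embedded TP, whose subject is Greta₂.
*Carmen₁* c-commands the anaphor but is outside its binding domain → cannot satisfy Principle A.
*Greta₂* c-commands the anaphor within its binding domain → licit binder.
*Tamar₃* c-commands the anaphor within its binding domain → licit binder.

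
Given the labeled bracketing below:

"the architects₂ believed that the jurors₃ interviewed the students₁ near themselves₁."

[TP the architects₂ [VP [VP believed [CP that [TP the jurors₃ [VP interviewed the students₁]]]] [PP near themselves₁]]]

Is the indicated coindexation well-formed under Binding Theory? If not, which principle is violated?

Principle A

The two coindexed NPs are *the students₁* and *themselves₁*.
*themselves₁* is an anaphor. Principle A requires it to be bound within its binding domain — the matrix TP, whose subject is the architects₂.
Within that domain it is c-commanded by *the architects₂*, which does not share its index.
*the students₁* does not c-command the anaphor at all.
The anaphor is unbound in its domain → Principle A violation.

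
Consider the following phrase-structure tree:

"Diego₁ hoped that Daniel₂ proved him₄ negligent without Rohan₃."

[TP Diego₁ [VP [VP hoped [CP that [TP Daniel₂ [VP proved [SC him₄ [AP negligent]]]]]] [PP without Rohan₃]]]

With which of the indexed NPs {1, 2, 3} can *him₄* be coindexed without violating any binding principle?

*him* is a pronoun, so Principle B applies: it must be free in its binding domain.
Binding domain of *him₄*: the embedded TP, whose subject is Daniel₂.
*Diego₁* c-commands the pronoun but from outside its binding domain, and is not c-commanded by it → coindexation permitted.
*Daniel₂* c-commands the pronoun within its binding domain → coindexation would violate Principle B.
*Rohan₃* and the pronoun do not c-command one another → neither Principle B nor Principle C is at stake; coindexation permitted.

{1, 3}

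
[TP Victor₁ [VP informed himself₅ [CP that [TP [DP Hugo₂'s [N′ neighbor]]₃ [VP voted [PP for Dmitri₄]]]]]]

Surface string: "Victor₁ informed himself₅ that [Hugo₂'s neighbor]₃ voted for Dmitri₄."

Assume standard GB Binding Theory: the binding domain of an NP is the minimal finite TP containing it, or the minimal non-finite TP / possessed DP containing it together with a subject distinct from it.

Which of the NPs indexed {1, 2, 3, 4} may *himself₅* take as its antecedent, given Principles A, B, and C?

*himself* is an anaphor, so Principle A applies: it must be bound in its binding domain.
Binding domain of *himself₅*: the matrix TP, whose subject is Victor₁.
*Victor₁* c-commands the anaphor within its binding domain → licit binder.
*Hugo₂* does not c-command the anaphor → cannot bind it.
*[Hugo₂'s neighbor]₃* does not c-command the anaphor → cannot bind it.
*Dmitri₄* does not c-command the anaphor → cannot bind it.

{1}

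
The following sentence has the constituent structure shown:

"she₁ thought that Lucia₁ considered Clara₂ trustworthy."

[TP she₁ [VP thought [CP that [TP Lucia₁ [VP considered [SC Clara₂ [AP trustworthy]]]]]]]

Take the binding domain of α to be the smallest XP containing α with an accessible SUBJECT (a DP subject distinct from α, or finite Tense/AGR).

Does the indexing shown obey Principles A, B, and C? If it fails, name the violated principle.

The two coindexed NPs are *she₁* and *Lucia₁*.
*Lucia₁* is an R-expression. Principle C requires it to be free everywhere.
*she₁* c-commands it and carries the same index.
The R-expression is bound → Principle C violation.

Principle C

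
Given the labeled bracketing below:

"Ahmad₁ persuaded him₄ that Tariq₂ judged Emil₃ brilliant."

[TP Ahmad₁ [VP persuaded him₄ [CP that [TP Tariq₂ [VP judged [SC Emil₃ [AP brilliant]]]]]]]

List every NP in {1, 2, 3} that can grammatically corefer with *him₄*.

none

*him* is a pronoun, so Principle B applies: it must be free in its binding domain.
Binding domain of *him₄*: the matrix TP, whose subject is Ahmad₁.
*Ahmad₁* c-commands the pronoun within its binding domain → coindexation would violate Principle B.
*Tariq₂*: the pronoun c-commands this R-expression → coindexation would violate Principle C on *Tariq₂*.
*Emil₃*: the pronoun c-commands this R-expression → coindexation would violate Principle C on *Emil₃*.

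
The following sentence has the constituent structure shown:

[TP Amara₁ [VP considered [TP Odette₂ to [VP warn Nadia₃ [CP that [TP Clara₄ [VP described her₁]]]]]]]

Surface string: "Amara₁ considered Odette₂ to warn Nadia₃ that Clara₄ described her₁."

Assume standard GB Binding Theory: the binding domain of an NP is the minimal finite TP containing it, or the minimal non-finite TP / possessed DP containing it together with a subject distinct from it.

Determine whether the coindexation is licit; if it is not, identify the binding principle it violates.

grammatical

The two coindexed NPs are *Amara₁* and *her₁*.
*her₁* is a pronoun; its binding domain is the embedded TP, whose subject is Clara₄. Within that domain it is c-commanded only by *Clara₄*, which carries a different index — the pronoun is free locally, so Principle B holds.
*Amara₁* is an R-expression; *her₁* does not c-command it, and no other NP shares its index, so Principle C is satisfied.
All principles are respected.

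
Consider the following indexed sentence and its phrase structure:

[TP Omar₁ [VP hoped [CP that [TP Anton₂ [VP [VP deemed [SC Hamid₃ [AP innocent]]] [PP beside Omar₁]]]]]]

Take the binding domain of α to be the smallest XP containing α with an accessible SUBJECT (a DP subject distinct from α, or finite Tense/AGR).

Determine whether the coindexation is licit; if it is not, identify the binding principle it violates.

The two coindexed NPs are *Omar₁* (the higher occurrence) and *Omar₁* (the lower occurrence).
*Omar₁* (the lower occurrence) is an R-expression. Principle C requires it to be free everywhere.
*Omar₁* (the higher occurrence) c-commands it and carries the same index.
The R-expression is bound → Principle C violation.

Principle C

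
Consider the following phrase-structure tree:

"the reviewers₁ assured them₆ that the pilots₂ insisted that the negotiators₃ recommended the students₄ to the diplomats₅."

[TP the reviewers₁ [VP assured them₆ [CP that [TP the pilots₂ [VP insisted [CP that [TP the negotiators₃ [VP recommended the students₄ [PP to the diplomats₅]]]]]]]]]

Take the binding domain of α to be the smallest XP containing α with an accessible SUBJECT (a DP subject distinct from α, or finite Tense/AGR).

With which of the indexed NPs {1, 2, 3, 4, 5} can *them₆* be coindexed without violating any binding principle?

none

*them* is a pronoun, so Principle B applies: it must be free in its binding domain.
Binding domain of *them₆*: the matrix TP, whose subject is the reviewers₁.
*the reviewers₁* c-commands the pronoun within its binding domain → coindexation would violate Principle B.
*the pilots₂*: the pronoun c-commands this R-expression → coindexation would violate Principle C on *the pilots₂*.
*the negotiators₃*: the pronoun c-commands this R-expression → coindexation would violate Principle C on *the negotiators₃*.
*the students₄*: the pronoun c-commands this R-expression → coindexation would violate Principle C on *the students₄*.
*the diplomats₅*: the pronoun c-commands this R-expression → coindexation would violate Principle C on *the diplomats₅*.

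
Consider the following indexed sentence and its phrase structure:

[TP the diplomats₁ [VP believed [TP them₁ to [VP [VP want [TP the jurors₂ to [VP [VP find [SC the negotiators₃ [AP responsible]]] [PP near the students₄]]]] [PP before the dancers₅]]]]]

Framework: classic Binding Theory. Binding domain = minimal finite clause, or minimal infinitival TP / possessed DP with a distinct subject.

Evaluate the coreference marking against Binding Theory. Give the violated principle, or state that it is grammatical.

Principle B

The two coindexed NPs are *the diplomats₁* and *them₁*.
*them₁* is a pronoun. Its binding domain is the matrix TP, whose subject is the diplomats₁.
*the diplomats₁* c-commands it within that domain and carries the same index.
The pronoun is locally bound → Principle B violation.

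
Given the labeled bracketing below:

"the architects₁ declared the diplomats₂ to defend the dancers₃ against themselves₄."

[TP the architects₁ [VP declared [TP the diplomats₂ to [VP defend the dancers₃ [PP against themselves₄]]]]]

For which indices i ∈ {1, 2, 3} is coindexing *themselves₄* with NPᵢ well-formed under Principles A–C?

*themselves* is an anaphor, so Principle A applies: it must be bound in its binding domain.
Binding domain of *themselves₄*: the embedded TP, whose subject is the diplomats₂.
*the architects₁* c-commands the anaphor but is outside its binding domain → cannot satisfy Principle A.
*the diplomats₂* c-commands the anaphor within its binding domain → licit binder.
*the dancers₃* c-commands the anaphor within its binding domain → licit binder.

{2, 3}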